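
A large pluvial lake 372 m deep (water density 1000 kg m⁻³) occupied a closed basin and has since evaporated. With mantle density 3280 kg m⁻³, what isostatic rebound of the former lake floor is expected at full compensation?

113 m

u = d ρ_w/ρ_m = 372 m × 1000/3280 = 113 m.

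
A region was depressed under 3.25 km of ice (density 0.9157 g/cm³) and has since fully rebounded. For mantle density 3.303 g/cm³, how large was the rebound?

Removing the load lets mantle flow back in; uplift u satisfies ρ_ice t = ρ_m u.
u = t ρ_ice/ρ_m = 3.25 km × 0.9157/3.303 = 0.901 km.

0.901 km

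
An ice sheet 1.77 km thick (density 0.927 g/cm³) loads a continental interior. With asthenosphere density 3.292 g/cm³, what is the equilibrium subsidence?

In Airy isostatic equilibrium: the ice load ρ_ice t is balanced by mantle displaced below, ρ_m s.
s = t ρ_ice / ρ_m = 1.77 km × 0.927/3.292 = 0.498 km.

0.498 km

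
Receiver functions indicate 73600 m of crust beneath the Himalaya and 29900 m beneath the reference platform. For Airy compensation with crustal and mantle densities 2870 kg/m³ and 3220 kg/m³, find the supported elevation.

Excess crust Δ = 73600 m − 29900 m = 43700 m, split between elevation h and root r with h + r = Δ.
Airy balance ρ_c h = (ρ_m − ρ_c) r gives r = h ρ_c/(ρ_m − ρ_c), so h (1 + ρ_c/(ρ_m − ρ_c)) = Δ, i.e. h = Δ (ρ_m − ρ_c)/ρ_m.
h = 43700 m × 350/3220 = 4750 m.

4750 m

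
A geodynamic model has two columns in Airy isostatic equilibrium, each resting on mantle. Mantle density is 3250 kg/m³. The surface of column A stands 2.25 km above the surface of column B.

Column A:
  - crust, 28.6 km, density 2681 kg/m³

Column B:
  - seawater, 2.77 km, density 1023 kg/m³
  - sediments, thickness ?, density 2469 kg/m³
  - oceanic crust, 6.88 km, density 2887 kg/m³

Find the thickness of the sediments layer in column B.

0.377 km

Take the compensation level at the base of the deeper column (depth z_c below the surface of column A) and equate Σ ρ_i t_i down to z_c; mantle fills any gap and the z_c terms cancel.
Column A: 28.6×2681 + (z_c − 28.6)×3250
Column B: 2.25×0 + 2.77×1023 + x×2469 + 6.88×2887 + (z_c − 2.25 − 9.65 − x)×3250
The z_c×3250 term appears on both sides and cancels. Collect the known terms of each column as K = Σ(ρt)_known − 3250 × (depth of known layers): K_A = 76676.6 − 3250×28.6 = −16273.4; K_B = 22696.27 − 3250×(2.25 + 9.65) = −15978.73.
Balance: K_A = K_B − x×(3250 − 2469), so x = (K_B − K_A)/(3250 − 2469) = 294.67/781 = 0.377 km.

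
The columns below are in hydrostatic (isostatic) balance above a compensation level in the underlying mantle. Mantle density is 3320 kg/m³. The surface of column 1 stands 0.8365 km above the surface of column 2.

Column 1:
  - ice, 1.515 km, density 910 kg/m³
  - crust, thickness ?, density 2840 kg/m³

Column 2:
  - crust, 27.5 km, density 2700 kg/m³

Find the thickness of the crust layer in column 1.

33.7 km

Take the compensation level at the base of the deeper column (depth z_c below the surface of column 1) and equate Σ ρ_i t_i down to z_c; mantle fills any gap and the z_c terms cancel.
Column 1: 1.515×910 + x×2840 + (z_c − 1.515 − x)×3320
Column 2: 0.8365×0 + 27.5×2700 + (z_c − 0.8365 − 27.5)×3320
The z_c×3320 term appears on both sides and cancels. Collect the known terms of each column as K = Σ(ρt)_known − 3320 × (depth of known layers): K_1 = 1378.65 − 3320×1.515 = −3651.15; K_2 = 74250 − 3320×(0.8365 + 27.5) = −19827.18.
Balance: K_1 − x×(3320 − 2840) = K_2, so x = (K_1 − K_2)/(3320 − 2840) = 16176/480 = 33.7 km.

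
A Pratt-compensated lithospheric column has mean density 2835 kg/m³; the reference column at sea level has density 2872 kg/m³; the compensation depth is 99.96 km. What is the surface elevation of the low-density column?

1.3 km

ρ_ref D = ρ (D + h) → h = D (ρ_ref − ρ)/ρ.
h = 99.96 km × (2872 − 2835)/2835 = 1.3 km.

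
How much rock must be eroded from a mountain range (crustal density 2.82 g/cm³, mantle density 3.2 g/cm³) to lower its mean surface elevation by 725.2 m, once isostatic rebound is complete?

6110 m

Net drop Δ = e − u = e − e ρ_c/ρ_m = e (ρ_m − ρ_c)/ρ_m.
e = Δ ρ_m/(ρ_m − ρ_c) = 725.2 m × 3.2/0.38 = 6110 m.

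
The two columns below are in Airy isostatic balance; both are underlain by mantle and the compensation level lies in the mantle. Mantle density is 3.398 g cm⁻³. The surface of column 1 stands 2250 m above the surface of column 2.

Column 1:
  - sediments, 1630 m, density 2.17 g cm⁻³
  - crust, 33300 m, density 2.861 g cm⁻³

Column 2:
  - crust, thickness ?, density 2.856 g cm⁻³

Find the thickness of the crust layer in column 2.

22600 m

Take the compensation level at the base of the deeper column (depth z_c below the surface of column 1) and equate Σ ρ_i t_i down to z_c; mantle fills any gap and the z_c terms cancel.
Column 1: 1630×2.17 + 33300×2.861 + (z_c − 34930)×3.398
Column 2: 2250×0 + x×2.856 + (z_c − 2250 − 0 − x)×3.398
The z_c×3.398 term appears on both sides and cancels. Collect the known terms of each column as K = Σ(ρt)_known − 3.398 × (depth of known layers): K_1 = 98808.4 − 3.398×34930 = −19883.74; K_2 = 0 − 3.398×(2250 + 0) = −7645.5.
Balance: K_1 = K_2 − x×(3.398 − 2.856), so x = (K_2 − K_1)/(3.398 − 2.856) = 12238.2/0.542 = 22600 m.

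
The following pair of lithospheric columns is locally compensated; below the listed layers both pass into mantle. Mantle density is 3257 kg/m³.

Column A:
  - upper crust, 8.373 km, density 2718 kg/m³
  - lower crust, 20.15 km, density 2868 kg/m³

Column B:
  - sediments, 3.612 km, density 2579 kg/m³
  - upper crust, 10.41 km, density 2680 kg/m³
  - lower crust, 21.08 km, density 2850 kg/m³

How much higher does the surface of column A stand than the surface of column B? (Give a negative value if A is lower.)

−1.44 km

For any compensation level in the mantle, the mantle terms cancel and isostasy reduces to e = (Σt_A − Σt_B) − (Σ(ρt)_A − Σ(ρt)_B) / ρ_m.
Σt_A = 28.523 km; Σt_B = 35.102 km; Σ(ρt)_A = 80548.014; Σ(ρt)_B = 97292.148 (in km·kg/m³).
e = (28.523 − 35.102) − (80548.014 − 97292.148) / 3257 = −1.44 km.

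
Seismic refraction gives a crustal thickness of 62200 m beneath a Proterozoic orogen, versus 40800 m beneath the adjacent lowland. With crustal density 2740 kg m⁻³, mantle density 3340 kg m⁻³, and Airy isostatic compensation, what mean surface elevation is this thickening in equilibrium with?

3840 m

Excess crust Δ = 62200 m − 40800 m = 21400 m, split between elevation h and root r with h + r = Δ.
Airy balance ρ_c h = (ρ_m − ρ_c) r gives r = h ρ_c/(ρ_m − ρ_c), so h (1 + ρ_c/(ρ_m − ρ_c)) = Δ, i.e. h = Δ (ρ_m − ρ_c)/ρ_m.
h = 21400 m × 600/3340 = 3840 m.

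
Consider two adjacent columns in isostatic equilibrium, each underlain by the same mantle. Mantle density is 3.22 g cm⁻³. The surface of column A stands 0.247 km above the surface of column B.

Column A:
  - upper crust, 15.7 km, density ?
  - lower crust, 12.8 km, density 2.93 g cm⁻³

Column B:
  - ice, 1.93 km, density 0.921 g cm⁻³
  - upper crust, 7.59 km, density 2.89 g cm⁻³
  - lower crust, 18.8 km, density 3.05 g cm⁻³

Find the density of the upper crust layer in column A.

2.76 g cm⁻³

Take the compensation level at the base of the deeper column (depth z_c below the surface of column A) and equate Σ ρ_i t_i down to z_c; mantle fills any gap and the z_c terms cancel.
Column A: 15.7×ρ + 12.8×2.93 + (z_c − 28.5)×3.22
Column B: 0.247×0 + 1.93×0.921 + 7.59×2.89 + 18.8×3.05 + (z_c − 0.247 − 28.32)×3.22
The z_c×3.22 term appears on both sides and cancels. Collect the known terms of each column as K = Σ(ρt)_known − 3.22 × (depth of known layers): K_A = 37.504 − 3.22×28.5 = −54.266; K_B = 81.05263 − 3.22×(0.247 + 28.32) = −10.93311.
Balance: K_A + 15.7×ρ = K_B, so ρ = (K_B − K_A)/15.7 = 43.3329/15.7 = 2.76 g cm⁻³.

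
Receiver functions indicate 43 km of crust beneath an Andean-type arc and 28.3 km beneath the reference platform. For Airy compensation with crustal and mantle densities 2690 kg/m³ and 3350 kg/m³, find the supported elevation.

Excess crust Δ = 43 km − 28.3 km = 14.7 km, split between elevation h and root r with h + r = Δ.
Airy balance ρ_c h = (ρ_m − ρ_c) r gives r = h ρ_c/(ρ_m − ρ_c), so h (1 + ρ_c/(ρ_m − ρ_c)) = Δ, i.e. h = Δ (ρ_m − ρ_c)/ρ_m.
h = 14.7 km × 660/3350 = 2.9 km.

2.9 km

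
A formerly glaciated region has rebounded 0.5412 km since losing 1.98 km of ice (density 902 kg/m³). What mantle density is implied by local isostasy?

3300 kg/m³

ρ_m = ρ_ice t / u = 902 × 1.98 km/0.5412 km = 3300 kg/m³.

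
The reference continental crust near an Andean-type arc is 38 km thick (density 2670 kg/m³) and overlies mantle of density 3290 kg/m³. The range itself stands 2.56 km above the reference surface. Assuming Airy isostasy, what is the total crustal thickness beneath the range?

Root depth r = h ρ_c / (ρ_m − ρ_c) = 2.56 km × 2670 / 620 = 11.02 km.
Total thickness = T + h + r = 38 km + 2.56 km + 11.02 km = 51.6 km.

51.6 km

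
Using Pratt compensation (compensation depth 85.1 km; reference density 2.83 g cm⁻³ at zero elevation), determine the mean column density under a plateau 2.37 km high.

Pratt balance: ρ_ref D = ρ (D + h).
ρ = ρ_ref D/(D + h) = 2.83 × 85.1 km/(85.1 km + 2.37 km) = 2.75 g cm⁻³.

2.75 g cm⁻³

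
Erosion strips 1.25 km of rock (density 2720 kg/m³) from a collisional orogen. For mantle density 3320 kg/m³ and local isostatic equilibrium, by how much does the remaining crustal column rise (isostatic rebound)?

Unloading: uplift u = e ρ_c/ρ_m = 1.25 km × 2720/3320 = 1.02 km.

1.02 km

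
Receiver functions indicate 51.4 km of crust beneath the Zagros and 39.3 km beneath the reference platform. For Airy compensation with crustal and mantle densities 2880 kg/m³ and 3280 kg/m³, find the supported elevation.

Excess crust Δ = 51.4 km − 39.3 km = 12.1 km, split between elevation h and root r with h + r = Δ.
Airy balance ρ_c h = (ρ_m − ρ_c) r gives r = h ρ_c/(ρ_m − ρ_c), so h (1 + ρ_c/(ρ_m − ρ_c)) = Δ, i.e. h = Δ (ρ_m − ρ_c)/ρ_m.
h = 12.1 km × 400/3280 = 1.48 km.

1.48 km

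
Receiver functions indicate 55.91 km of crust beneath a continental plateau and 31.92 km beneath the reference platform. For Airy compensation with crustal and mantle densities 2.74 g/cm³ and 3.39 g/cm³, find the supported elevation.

4.6 km

Excess crust Δ = 55.91 km − 31.92 km = 23.99 km, split between elevation h and root r with h + r = Δ.
Airy balance ρ_c h = (ρ_m − ρ_c) r gives r = h ρ_c/(ρ_m − ρ_c), so h (1 + ρ_c/(ρ_m − ρ_c)) = Δ, i.e. h = Δ (ρ_m − ρ_c)/ρ_m.
h = 23.99 km × 0.65/3.39 = 4.6 km.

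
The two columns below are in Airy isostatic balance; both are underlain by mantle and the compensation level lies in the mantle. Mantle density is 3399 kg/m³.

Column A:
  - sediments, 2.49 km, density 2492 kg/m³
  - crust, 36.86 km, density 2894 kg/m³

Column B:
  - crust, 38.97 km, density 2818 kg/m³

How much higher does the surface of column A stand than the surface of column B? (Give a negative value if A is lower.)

For any compensation level in the mantle, the mantle terms cancel and isostasy reduces to e = (Σt_A − Σt_B) − (Σ(ρt)_A − Σ(ρt)_B) / ρ_m.
Σt_A = 39.35 km; Σt_B = 38.97 km; Σ(ρt)_A = 112877.92; Σ(ρt)_B = 109817.46 (in km·kg/m³).
e = (39.35 − 38.97) − (112877.92 − 109817.46) / 3399 = −0.52 km.

−0.52 km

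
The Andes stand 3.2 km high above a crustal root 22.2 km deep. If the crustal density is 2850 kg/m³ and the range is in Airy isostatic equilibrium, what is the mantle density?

3260 kg/m³

Airy balance: ρ_c h = (ρ_m − ρ_c) r → ρ_m = ρ_c (1 + h/r).
ρ_m = 2850 × (1 + 3.2 km/22.2 km) = 3260 kg/m³.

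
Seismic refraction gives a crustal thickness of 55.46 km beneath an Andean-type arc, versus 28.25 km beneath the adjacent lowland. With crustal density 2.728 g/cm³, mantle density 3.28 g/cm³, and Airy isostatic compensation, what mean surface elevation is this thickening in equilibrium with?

4.58 km

Excess crust Δ = 55.46 km − 28.25 km = 27.21 km, split between elevation h and root r with h + r = Δ.
Airy balance ρ_c h = (ρ_m − ρ_c) r gives r = h ρ_c/(ρ_m − ρ_c), so h (1 + ρ_c/(ρ_m − ρ_c)) = Δ, i.e. h = Δ (ρ_m − ρ_c)/ρ_m.
h = 27.21 km × 0.552/3.28 = 4.58 km.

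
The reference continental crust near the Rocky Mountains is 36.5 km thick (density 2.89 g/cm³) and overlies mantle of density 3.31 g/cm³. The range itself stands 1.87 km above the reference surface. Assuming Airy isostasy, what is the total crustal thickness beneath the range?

Root depth r = h ρ_c / (ρ_m − ρ_c) = 1.87 km × 2.89 / 0.42 = 12.87 km.
Total thickness = T + h + r = 36.5 km + 1.87 km + 12.87 km = 51.2 km.

51.2 km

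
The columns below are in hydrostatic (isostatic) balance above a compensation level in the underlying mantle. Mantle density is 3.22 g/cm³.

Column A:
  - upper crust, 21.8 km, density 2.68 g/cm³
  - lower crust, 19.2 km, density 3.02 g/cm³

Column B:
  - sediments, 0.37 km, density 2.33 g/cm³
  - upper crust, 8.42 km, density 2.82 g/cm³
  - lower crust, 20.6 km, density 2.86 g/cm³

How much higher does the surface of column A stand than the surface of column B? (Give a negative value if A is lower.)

1.4 km

For any compensation level in the mantle, the mantle terms cancel and isostasy reduces to e = (Σt_A − Σt_B) − (Σ(ρt)_A − Σ(ρt)_B) / ρ_m.
Σt_A = 41 km; Σt_B = 29.39 km; Σ(ρt)_A = 116.408; Σ(ρt)_B = 83.5225 (in km·g/cm³).
e = (41 − 29.39) − (116.408 − 83.5225) / 3.22 = 1.4 km.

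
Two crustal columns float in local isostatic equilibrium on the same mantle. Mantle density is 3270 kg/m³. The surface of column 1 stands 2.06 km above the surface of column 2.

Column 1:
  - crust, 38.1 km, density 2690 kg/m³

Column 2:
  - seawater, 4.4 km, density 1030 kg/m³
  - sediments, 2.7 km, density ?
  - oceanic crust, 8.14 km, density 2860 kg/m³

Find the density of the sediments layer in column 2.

2470 kg/m³

Take the compensation level at the base of the deeper column (depth z_c below the surface of column 1) and equate Σ ρ_i t_i down to z_c; mantle fills any gap and the z_c terms cancel.
Column 1: 38.1×2690 + (z_c − 38.1)×3270
Column 2: 2.06×0 + 4.4×1030 + 2.7×ρ + 8.14×2860 + (z_c − 2.06 − 15.24)×3270
The z_c×3270 term appears on both sides and cancels. Collect the known terms of each column as K = Σ(ρt)_known − 3270 × (depth of known layers): K_1 = 102489 − 3270×38.1 = −22098; K_2 = 27812.4 − 3270×(2.06 + 15.24) = −28758.6.
Balance: K_1 = K_2 + 2.7×ρ, so ρ = (K_1 − K_2)/2.7 = 6660.6/2.7 = 2470 kg/m³.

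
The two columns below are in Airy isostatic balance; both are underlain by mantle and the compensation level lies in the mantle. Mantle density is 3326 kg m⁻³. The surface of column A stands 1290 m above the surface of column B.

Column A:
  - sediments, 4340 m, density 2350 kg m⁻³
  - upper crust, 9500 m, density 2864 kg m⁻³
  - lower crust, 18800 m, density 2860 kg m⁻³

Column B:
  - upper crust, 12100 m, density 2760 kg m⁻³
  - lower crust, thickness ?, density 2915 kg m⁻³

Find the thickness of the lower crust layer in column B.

15200 m

Take the compensation level at the base of the deeper column (depth z_c below the surface of column A) and equate Σ ρ_i t_i down to z_c; mantle fills any gap and the z_c terms cancel.
Column A: 4340×2350 + 9500×2864 + 18800×2860 + (z_c − 32640)×3326
Column B: 1290×0 + 12100×2760 + x×2915 + (z_c − 1290 − 12100 − x)×3326
The z_c×3326 term appears on both sides and cancels. Collect the known terms of each column as K = Σ(ρt)_known − 3326 × (depth of known layers): K_A = 91175000 − 3326×32640 = −17385640; K_B = 33396000 − 3326×(1290 + 12100) = −11139140.
Balance: K_A = K_B − x×(3326 − 2915), so x = (K_B − K_A)/(3326 − 2915) = 6246500/411 = 15200 m.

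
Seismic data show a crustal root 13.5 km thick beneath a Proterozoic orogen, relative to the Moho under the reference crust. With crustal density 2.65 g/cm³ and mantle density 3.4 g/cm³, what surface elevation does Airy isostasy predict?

By Archimedes' principle applied to the lithosphere: ρ_c h = (ρ_m − ρ_c) r.
h = r (ρ_m − ρ_c) / ρ_c = 13.5 km × (3.4 − 2.65) / 2.65 = 3.82 km.

3.82 km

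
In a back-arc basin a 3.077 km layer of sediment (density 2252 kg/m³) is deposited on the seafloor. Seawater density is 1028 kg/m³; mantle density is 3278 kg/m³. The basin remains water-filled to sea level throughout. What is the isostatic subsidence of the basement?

Submarine loading: the sediment displaces seawater, and the subsidence is in turn flooded, so s (ρ_m − ρ_w) = t (ρ_sed − ρ_w).
s = 3.077 km × (2252 − 1028) / (3278 − 1028) = 1.67 km.

1.67 km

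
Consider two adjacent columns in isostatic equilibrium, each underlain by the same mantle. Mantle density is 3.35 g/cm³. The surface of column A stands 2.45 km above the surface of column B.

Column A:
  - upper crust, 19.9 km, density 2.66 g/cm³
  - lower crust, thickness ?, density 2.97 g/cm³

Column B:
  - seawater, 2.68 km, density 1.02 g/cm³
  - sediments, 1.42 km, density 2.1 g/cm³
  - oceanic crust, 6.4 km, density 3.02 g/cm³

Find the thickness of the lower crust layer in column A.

Take the compensation level at the base of the deeper column (depth z_c below the surface of column A) and equate Σ ρ_i t_i down to z_c; mantle fills any gap and the z_c terms cancel.
Column A: 19.9×2.66 + x×2.97 + (z_c − 19.9 − x)×3.35
Column B: 2.45×0 + 2.68×1.02 + 1.42×2.1 + 6.4×3.02 + (z_c − 2.45 − 10.5)×3.35
The z_c×3.35 term appears on both sides and cancels. Collect the known terms of each column as K = Σ(ρt)_known − 3.35 × (depth of known layers): K_A = 52.934 − 3.35×19.9 = −13.731; K_B = 25.0436 − 3.35×(2.45 + 10.5) = −18.3389.
Balance: K_A − x×(3.35 − 2.97) = K_B, so x = (K_A − K_B)/(3.35 − 2.97) = 4.6079/0.38 = 12.1 km.

12.1 km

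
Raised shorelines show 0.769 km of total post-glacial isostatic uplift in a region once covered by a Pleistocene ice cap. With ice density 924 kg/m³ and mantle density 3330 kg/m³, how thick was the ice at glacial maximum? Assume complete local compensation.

u = t ρ_ice/ρ_m → t = u ρ_m/ρ_ice = 0.769 km × 3330/924 = 2.77 km.

2.77 km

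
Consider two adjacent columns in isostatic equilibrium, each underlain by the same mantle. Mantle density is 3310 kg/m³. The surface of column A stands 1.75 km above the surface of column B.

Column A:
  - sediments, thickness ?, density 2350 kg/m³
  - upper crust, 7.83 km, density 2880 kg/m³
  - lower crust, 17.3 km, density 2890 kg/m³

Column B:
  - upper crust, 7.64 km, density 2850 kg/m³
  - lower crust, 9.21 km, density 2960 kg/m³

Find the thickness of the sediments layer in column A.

Take the compensation level at the base of the deeper column (depth z_c below the surface of column A) and equate Σ ρ_i t_i down to z_c; mantle fills any gap and the z_c terms cancel.
Column A: x×2350 + 7.83×2880 + 17.3×2890 + (z_c − 25.13 − x)×3310
Column B: 1.75×0 + 7.64×2850 + 9.21×2960 + (z_c − 1.75 − 16.85)×3310
The z_c×3310 term appears on both sides and cancels. Collect the known terms of each column as K = Σ(ρt)_known − 3310 × (depth of known layers): K_A = 72547.4 − 3310×25.13 = −10632.9; K_B = 49035.6 − 3310×(1.75 + 16.85) = −12530.4.
Balance: K_A − x×(3310 − 2350) = K_B, so x = (K_A − K_B)/(3310 − 2350) = 1897.5/960 = 1.98 km.

1.98 km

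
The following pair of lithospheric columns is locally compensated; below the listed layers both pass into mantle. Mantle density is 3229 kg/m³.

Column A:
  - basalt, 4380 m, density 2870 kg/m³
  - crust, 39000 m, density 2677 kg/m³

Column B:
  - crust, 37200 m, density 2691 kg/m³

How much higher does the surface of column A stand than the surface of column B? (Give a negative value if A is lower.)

For any compensation level in the mantle, the mantle terms cancel and isostasy reduces to e = (Σt_A − Σt_B) − (Σ(ρt)_A − Σ(ρt)_B) / ρ_m.
Σt_A = 43380 m; Σt_B = 37200 m; Σ(ρt)_A = 116973600; Σ(ρt)_B = 100105200 (in m·kg/m³).
e = (43380 − 37200) − (116973600 − 100105200) / 3229 = 956 m.

956 m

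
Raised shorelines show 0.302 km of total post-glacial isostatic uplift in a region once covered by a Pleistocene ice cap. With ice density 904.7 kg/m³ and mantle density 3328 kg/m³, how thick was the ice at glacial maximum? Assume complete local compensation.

1.11 km

u = t ρ_ice/ρ_m → t = u ρ_m/ρ_ice = 0.302 km × 3328/904.7 = 1.11 km.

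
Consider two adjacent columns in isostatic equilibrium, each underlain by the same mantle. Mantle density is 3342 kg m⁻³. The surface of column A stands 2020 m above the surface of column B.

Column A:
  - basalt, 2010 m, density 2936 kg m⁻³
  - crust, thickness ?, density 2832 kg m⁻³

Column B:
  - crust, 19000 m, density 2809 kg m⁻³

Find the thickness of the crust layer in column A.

Take the compensation level at the base of the deeper column (depth z_c below the surface of column A) and equate Σ ρ_i t_i down to z_c; mantle fills any gap and the z_c terms cancel.
Column A: 2010×2936 + x×2832 + (z_c − 2010 − x)×3342
Column B: 2020×0 + 19000×2809 + (z_c − 2020 − 19000)×3342
The z_c×3342 term appears on both sides and cancels. Collect the known terms of each column as K = Σ(ρt)_known − 3342 × (depth of known layers): K_A = 5901360 − 3342×2010 = −816060; K_B = 53371000 − 3342×(2020 + 19000) = −16877840.
Balance: K_A − x×(3342 − 2832) = K_B, so x = (K_A − K_B)/(3342 − 2832) = 16061800/510 = 31500 m.

31500 m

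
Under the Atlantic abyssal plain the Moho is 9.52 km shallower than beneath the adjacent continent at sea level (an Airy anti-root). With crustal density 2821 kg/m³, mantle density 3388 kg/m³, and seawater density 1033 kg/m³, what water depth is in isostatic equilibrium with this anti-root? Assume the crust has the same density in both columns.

3.02 km

Replacing a thickness d of crust by seawater at the top must be balanced by replacing crust with mantle at the base: d (ρ_c − ρ_w) = a (ρ_m − ρ_c).
d = a (ρ_m − ρ_c)/(ρ_c − ρ_w) = 9.52 km × 567/1788 = 3.02 km.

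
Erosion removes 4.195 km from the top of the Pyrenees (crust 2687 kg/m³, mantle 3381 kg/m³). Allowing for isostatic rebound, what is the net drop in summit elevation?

0.861 km

Rebound u = e ρ_c/ρ_m = 4.195 km × 2687/3381 = 3.334 km.
Net surface drop = e − u = 4.195 km − 3.334 km = e (ρ_m − ρ_c)/ρ_m = 0.861 km.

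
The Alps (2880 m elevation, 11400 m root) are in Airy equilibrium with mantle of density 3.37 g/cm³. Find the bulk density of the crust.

ρ_c h = (ρ_m − ρ_c) r → ρ_c (h + r) = ρ_m r → ρ_c = ρ_m r / (h + r).
ρ_c = 3.37 × 11400 m / (2880 m + 11400 m) = 2.69 g/cm³.

2.69 g/cm³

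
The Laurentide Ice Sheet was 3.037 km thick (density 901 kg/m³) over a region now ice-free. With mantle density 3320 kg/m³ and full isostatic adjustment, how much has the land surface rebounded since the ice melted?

0.824 km

Removing the load lets mantle flow back in; uplift u satisfies ρ_ice t = ρ_m u.
u = t ρ_ice/ρ_m = 3.037 km × 901/3320 = 0.824 km.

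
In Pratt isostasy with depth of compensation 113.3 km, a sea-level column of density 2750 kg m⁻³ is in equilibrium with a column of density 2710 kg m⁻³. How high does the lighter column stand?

ρ_ref D = ρ (D + h) → h = D (ρ_ref − ρ)/ρ.
h = 113.3 km × (2750 − 2710)/2710 = 1.67 km.

1.67 km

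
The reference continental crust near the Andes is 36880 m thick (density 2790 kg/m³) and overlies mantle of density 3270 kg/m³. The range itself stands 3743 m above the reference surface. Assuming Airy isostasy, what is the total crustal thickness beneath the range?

62400 m

Root depth r = h ρ_c / (ρ_m − ρ_c) = 3743 m × 2790 / 480 = 21760 m.
Total thickness = T + h + r = 36880 m + 3743 m + 21760 m = 62400 m.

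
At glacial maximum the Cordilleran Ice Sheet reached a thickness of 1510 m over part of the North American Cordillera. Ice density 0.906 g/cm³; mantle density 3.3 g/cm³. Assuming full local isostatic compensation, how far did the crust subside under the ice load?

Equating mass per unit area of the two columns: the ice load ρ_ice t is balanced by mantle displaced below, ρ_m s.
s = t ρ_ice / ρ_m = 1510 m × 0.906/3.3 = 415 m.

415 m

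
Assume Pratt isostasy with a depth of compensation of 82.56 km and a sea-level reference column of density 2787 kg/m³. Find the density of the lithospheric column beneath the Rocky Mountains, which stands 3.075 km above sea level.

2690 kg/m³

Pratt balance: ρ_ref D = ρ (D + h).
ρ = ρ_ref D/(D + h) = 2787 × 82.56 km/(82.56 km + 3.075 km) = 2690 kg/m³.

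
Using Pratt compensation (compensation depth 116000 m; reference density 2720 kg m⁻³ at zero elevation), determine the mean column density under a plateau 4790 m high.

Pratt balance: ρ_ref D = ρ (D + h).
ρ = ρ_ref D/(D + h) = 2720 × 116000 m/(116000 m + 4790 m) = 2610 kg m⁻³.

2610 kg m⁻³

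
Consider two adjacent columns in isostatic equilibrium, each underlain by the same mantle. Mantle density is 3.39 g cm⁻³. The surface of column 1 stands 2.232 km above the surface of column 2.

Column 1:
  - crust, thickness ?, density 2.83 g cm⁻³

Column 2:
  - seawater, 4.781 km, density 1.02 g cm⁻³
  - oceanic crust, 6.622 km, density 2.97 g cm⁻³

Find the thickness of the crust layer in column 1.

38.7 km

Take the compensation level at the base of the deeper column (depth z_c below the surface of column 1) and equate Σ ρ_i t_i down to z_c; mantle fills any gap and the z_c terms cancel.
Column 1: x×2.83 + (z_c − 0 − x)×3.39
Column 2: 2.232×0 + 4.781×1.02 + 6.622×2.97 + (z_c − 2.232 − 11.403)×3.39
The z_c×3.39 term appears on both sides and cancels. Collect the known terms of each column as K = Σ(ρt)_known − 3.39 × (depth of known layers): K_1 = 0 − 3.39×0 = 0; K_2 = 24.54396 − 3.39×(2.232 + 11.403) = −21.67869.
Balance: K_1 − x×(3.39 − 2.83) = K_2, so x = (K_1 − K_2)/(3.39 − 2.83) = 21.6787/0.56 = 38.7 km.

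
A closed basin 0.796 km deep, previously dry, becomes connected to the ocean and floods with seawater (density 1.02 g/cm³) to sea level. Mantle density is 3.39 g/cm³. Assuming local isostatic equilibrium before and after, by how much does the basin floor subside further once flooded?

0.343 km

After flooding the water column is d + s deep. Its weight must equal the weight of mantle displaced by the extra subsidence s: (d + s) ρ_w = s ρ_m.
s = d ρ_w / (ρ_m − ρ_w) = 0.796 km × 1.02/(3.39 − 1.02) = 0.343 km.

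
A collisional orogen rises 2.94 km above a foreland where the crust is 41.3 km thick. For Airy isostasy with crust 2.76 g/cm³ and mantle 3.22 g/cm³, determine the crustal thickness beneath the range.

61.9 km

Root depth r = h ρ_c / (ρ_m − ρ_c) = 2.94 km × 2.76 / 0.46 = 17.64 km.
Total thickness = T + h + r = 41.3 km + 2.94 km + 17.64 km = 61.9 km.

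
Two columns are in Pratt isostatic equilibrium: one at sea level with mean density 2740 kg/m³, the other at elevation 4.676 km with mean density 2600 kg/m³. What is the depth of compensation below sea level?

ρ_ref D = ρ (D + h) → D (ρ_ref − ρ) = ρ h.
D = ρ h/(ρ_ref − ρ) = 2600 × 4.676 km/(2740 − 2600) = 86.8 km.

86.8 km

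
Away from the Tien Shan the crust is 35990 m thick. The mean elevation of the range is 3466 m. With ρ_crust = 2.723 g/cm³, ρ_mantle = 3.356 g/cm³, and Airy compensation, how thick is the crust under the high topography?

Root depth r = h ρ_c / (ρ_m − ρ_c) = 3466 m × 2.723 / 0.633 = 14910 m.
Total thickness = T + h + r = 35990 m + 3466 m + 14910 m = 54400 m.

54400 m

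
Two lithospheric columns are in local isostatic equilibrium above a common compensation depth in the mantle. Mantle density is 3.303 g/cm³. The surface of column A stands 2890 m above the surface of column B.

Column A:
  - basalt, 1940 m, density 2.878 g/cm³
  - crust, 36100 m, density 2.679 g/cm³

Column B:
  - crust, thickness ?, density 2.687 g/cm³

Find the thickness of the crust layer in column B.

22400 m

Take the compensation level at the base of the deeper column (depth z_c below the surface of column A) and equate Σ ρ_i t_i down to z_c; mantle fills any gap and the z_c terms cancel.
Column A: 1940×2.878 + 36100×2.679 + (z_c − 38040)×3.303
Column B: 2890×0 + x×2.687 + (z_c − 2890 − 0 − x)×3.303
The z_c×3.303 term appears on both sides and cancels. Collect the known terms of each column as K = Σ(ρt)_known − 3.303 × (depth of known layers): K_A = 102295.22 − 3.303×38040 = −23350.9; K_B = 0 − 3.303×(2890 + 0) = −9545.67.
Balance: K_A = K_B − x×(3.303 − 2.687), so x = (K_B − K_A)/(3.303 − 2.687) = 13805.2/0.616 = 22400 m.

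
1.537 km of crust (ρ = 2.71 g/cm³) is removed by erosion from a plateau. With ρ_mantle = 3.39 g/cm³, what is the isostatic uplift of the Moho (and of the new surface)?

Unloading: uplift u = e ρ_c/ρ_m = 1.537 km × 2.71/3.39 = 1.23 km.

1.23 km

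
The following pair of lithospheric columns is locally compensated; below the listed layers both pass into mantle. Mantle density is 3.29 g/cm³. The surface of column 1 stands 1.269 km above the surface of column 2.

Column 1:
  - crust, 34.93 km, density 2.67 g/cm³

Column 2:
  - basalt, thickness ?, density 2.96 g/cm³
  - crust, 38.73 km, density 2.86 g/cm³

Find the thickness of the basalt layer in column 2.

2.51 km

Take the compensation level at the base of the deeper column (depth z_c below the surface of column 1) and equate Σ ρ_i t_i down to z_c; mantle fills any gap and the z_c terms cancel.
Column 1: 34.93×2.67 + (z_c − 34.93)×3.29
Column 2: 1.269×0 + x×2.96 + 38.73×2.86 + (z_c − 1.269 − 38.73 − x)×3.29
The z_c×3.29 term appears on both sides and cancels. Collect the known terms of each column as K = Σ(ρt)_known − 3.29 × (depth of known layers): K_1 = 93.2631 − 3.29×34.93 = −21.6566; K_2 = 110.7678 − 3.29×(1.269 + 38.73) = −20.82891.
Balance: K_1 = K_2 − x×(3.29 − 2.96), so x = (K_2 − K_1)/(3.29 − 2.96) = 0.82769/0.33 = 2.51 km.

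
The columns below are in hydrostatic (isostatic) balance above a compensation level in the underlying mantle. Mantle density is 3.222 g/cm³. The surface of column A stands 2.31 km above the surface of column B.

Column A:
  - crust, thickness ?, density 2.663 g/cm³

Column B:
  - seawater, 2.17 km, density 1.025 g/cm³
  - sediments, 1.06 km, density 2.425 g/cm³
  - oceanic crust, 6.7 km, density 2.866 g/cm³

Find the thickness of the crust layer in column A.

Take the compensation level at the base of the deeper column (depth z_c below the surface of column A) and equate Σ ρ_i t_i down to z_c; mantle fills any gap and the z_c terms cancel.
Column A: x×2.663 + (z_c − 0 − x)×3.222
Column B: 2.31×0 + 2.17×1.025 + 1.06×2.425 + 6.7×2.866 + (z_c − 2.31 − 9.93)×3.222
The z_c×3.222 term appears on both sides and cancels. Collect the known terms of each column as K = Σ(ρt)_known − 3.222 × (depth of known layers): K_A = 0 − 3.222×0 = 0; K_B = 23.99695 − 3.222×(2.31 + 9.93) = −15.44033.
Balance: K_A − x×(3.222 − 2.663) = K_B, so x = (K_A − K_B)/(3.222 − 2.663) = 15.4403/0.559 = 27.6 km.

27.6 km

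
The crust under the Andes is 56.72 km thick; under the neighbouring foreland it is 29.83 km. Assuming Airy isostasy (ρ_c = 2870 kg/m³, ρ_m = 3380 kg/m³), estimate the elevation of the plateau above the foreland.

Excess crust Δ = 56.72 km − 29.83 km = 26.89 km, split between elevation h and root r with h + r = Δ.
Airy balance ρ_c h = (ρ_m − ρ_c) r gives r = h ρ_c/(ρ_m − ρ_c), so h (1 + ρ_c/(ρ_m − ρ_c)) = Δ, i.e. h = Δ (ρ_m − ρ_c)/ρ_m.
h = 26.89 km × 510/3380 = 4.06 km.

4.06 km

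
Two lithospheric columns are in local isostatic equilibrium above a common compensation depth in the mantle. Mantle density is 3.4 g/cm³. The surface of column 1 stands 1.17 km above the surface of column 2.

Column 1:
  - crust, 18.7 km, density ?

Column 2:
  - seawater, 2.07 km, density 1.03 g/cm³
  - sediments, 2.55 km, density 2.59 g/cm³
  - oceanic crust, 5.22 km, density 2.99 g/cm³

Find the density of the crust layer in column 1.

Take the compensation level at the base of the deeper column (depth z_c below the surface of column 1) and equate Σ ρ_i t_i down to z_c; mantle fills any gap and the z_c terms cancel.
Column 1: 18.7×ρ + (z_c − 18.7)×3.4
Column 2: 1.17×0 + 2.07×1.03 + 2.55×2.59 + 5.22×2.99 + (z_c − 1.17 − 9.84)×3.4
The z_c×3.4 term appears on both sides and cancels. Collect the known terms of each column as K = Σ(ρt)_known − 3.4 × (depth of known layers): K_1 = 0 − 3.4×18.7 = −63.58; K_2 = 24.3444 − 3.4×(1.17 + 9.84) = −13.0896.
Balance: K_1 + 18.7×ρ = K_2, so ρ = (K_2 − K_1)/18.7 = 50.4904/18.7 = 2.7 g/cm³.

2.7 g/cm³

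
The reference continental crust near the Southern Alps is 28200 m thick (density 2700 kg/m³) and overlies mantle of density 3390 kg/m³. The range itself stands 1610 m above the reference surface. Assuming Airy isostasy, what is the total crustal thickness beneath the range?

Root depth r = h ρ_c / (ρ_m − ρ_c) = 1610 m × 2700 / 690 = 6300 m.
Total thickness = T + h + r = 28200 m + 1610 m + 6300 m = 36100 m.

36100 m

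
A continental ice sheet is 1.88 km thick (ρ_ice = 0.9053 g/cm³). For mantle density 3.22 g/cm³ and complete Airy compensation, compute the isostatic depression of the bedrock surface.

By Archimedes' principle applied to the lithosphere: the ice load ρ_ice t is balanced by mantle displaced below, ρ_m s.
s = t ρ_ice / ρ_m = 1.88 km × 0.9053/3.22 = 0.529 km.

0.529 km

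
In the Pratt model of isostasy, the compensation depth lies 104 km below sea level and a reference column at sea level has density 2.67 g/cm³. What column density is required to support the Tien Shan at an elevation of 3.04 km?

Pratt balance: ρ_ref D = ρ (D + h).
ρ = ρ_ref D/(D + h) = 2.67 × 104 km/(104 km + 3.04 km) = 2.59 g/cm³.

2.59 g/cm³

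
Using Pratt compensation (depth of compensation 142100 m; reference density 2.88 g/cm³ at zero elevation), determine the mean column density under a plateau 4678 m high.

2.79 g/cm³

Pratt balance: ρ_ref D = ρ (D + h).
ρ = ρ_ref D/(D + h) = 2.88 × 142100 m/(142100 m + 4678 m) = 2.79 g/cm³.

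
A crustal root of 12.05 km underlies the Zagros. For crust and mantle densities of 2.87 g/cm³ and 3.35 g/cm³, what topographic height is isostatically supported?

For local isostatic compensation: ρ_c h = (ρ_m − ρ_c) r.
h = r (ρ_m − ρ_c) / ρ_c = 12.05 km × (3.35 − 2.87) / 2.87 = 2.02 km.

2.02 km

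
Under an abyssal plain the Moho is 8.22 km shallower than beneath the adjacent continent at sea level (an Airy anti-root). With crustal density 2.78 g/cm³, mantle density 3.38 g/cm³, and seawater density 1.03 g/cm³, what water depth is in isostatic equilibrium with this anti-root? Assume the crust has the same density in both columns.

2.82 km

Replacing a thickness d of crust by seawater at the top must be balanced by replacing crust with mantle at the base: d (ρ_c − ρ_w) = a (ρ_m − ρ_c).
d = a (ρ_m − ρ_c)/(ρ_c − ρ_w) = 8.22 km × 0.6/1.75 = 2.82 km.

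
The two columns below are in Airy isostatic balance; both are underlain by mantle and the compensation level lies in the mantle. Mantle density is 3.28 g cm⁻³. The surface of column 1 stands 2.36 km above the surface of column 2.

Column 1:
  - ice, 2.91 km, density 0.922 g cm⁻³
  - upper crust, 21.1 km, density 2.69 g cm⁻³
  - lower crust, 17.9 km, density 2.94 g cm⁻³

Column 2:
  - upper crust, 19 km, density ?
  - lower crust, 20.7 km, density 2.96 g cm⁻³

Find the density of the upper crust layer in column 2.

Take the compensation level at the base of the deeper column (depth z_c below the surface of column 1) and equate Σ ρ_i t_i down to z_c; mantle fills any gap and the z_c terms cancel.
Column 1: 2.91×0.922 + 21.1×2.69 + 17.9×2.94 + (z_c − 41.91)×3.28
Column 2: 2.36×0 + 19×ρ + 20.7×2.96 + (z_c − 2.36 − 39.7)×3.28
The z_c×3.28 term appears on both sides and cancels. Collect the known terms of each column as K = Σ(ρt)_known − 3.28 × (depth of known layers): K_1 = 112.06802 − 3.28×41.91 = −25.39678; K_2 = 61.272 − 3.28×(2.36 + 39.7) = −76.6848.
Balance: K_1 = K_2 + 19×ρ, so ρ = (K_1 − K_2)/19 = 51.288/19 = 2.7 g cm⁻³.

2.7 g cm⁻³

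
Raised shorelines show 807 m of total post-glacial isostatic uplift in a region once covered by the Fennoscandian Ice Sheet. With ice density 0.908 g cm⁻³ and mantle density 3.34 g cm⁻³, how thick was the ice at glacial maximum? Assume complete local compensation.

2970 m

u = t ρ_ice/ρ_m → t = u ρ_m/ρ_ice = 807 m × 3.34/0.908 = 2970 m.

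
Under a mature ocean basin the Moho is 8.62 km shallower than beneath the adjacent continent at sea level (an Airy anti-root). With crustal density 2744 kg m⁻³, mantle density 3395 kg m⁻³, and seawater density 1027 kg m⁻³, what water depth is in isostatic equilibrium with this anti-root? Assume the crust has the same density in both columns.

3.27 km

Replacing a thickness d of crust by seawater at the top must be balanced by replacing crust with mantle at the base: d (ρ_c − ρ_w) = a (ρ_m − ρ_c).
d = a (ρ_m − ρ_c)/(ρ_c − ρ_w) = 8.62 km × 651/1717 = 3.27 km.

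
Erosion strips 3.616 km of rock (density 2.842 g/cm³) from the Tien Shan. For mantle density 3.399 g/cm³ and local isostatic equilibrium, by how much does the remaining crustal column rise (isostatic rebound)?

3.02 km

Unloading: uplift u = e ρ_c/ρ_m = 3.616 km × 2.842/3.399 = 3.02 km.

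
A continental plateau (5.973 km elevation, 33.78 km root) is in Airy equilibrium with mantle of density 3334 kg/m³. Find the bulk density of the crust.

ρ_c h = (ρ_m − ρ_c) r → ρ_c (h + r) = ρ_m r → ρ_c = ρ_m r / (h + r).
ρ_c = 3334 × 33.78 km / (5.973 km + 33.78 km) = 2830 kg/m³.

2830 kg/m³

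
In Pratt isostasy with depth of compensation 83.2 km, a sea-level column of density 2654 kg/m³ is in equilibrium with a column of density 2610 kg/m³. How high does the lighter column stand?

ρ_ref D = ρ (D + h) → h = D (ρ_ref − ρ)/ρ.
h = 83.2 km × (2654 − 2610)/2610 = 1.4 km.

1.4 km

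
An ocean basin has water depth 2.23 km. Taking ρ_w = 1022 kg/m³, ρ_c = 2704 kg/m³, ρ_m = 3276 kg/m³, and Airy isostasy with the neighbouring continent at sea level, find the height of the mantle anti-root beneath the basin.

Isostatic balance requires: replacing crust with seawater at the top is compensated by replacing crust with mantle at the base: d (ρ_c − ρ_w) = a (ρ_m − ρ_c).
a = d (ρ_c − ρ_w)/(ρ_m − ρ_c) = 2.23 km × 1682/572 = 6.56 km.

6.56 km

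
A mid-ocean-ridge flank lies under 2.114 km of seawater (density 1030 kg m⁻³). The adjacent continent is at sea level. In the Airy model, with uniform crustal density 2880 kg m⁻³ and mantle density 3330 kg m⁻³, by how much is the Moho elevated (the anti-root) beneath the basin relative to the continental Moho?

8.69 km

Balancing pressure at the compensation depth: replacing crust with seawater at the top is compensated by replacing crust with mantle at the base: d (ρ_c − ρ_w) = a (ρ_m − ρ_c).
a = d (ρ_c − ρ_w)/(ρ_m − ρ_c) = 2.114 km × 1850/450 = 8.69 km.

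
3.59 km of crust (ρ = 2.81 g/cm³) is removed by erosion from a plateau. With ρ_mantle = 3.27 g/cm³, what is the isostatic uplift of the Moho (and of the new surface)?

3.08 km

Unloading: uplift u = e ρ_c/ρ_m = 3.59 km × 2.81/3.27 = 3.08 km.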